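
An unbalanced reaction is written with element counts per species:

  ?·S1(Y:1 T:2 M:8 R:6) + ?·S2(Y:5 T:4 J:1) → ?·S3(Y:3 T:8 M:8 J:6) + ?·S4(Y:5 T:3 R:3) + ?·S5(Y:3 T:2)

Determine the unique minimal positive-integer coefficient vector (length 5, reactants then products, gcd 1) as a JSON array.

Y: 1·1+6·5 = 31 | 1·3+2·5+6·3 = 31
T: 1·2+6·4 = 26 | 1·8+2·3+6·2 = 26
M: 1·8+6·0 = 8 | 1·8+2·0+6·0 = 8
J: 1·0+6·1 = 6 | 1·6+2·0+6·0 = 6
R: 1·6+6·0 = 6 | 1·0+2·3+6·0 = 6
gcd(1,6,1,2,6) = 1

Coefficients: [1, 6, 1, 2, 6]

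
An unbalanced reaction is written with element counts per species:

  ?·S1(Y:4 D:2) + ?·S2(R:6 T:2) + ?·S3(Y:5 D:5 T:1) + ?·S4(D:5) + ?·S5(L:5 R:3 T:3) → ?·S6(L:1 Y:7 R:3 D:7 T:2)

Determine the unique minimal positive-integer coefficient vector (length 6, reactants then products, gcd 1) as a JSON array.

Coefficients: [5, 2, 3, 2, 1, 5]

L: 5·0+2·0+3·0+2·0+1·5 = 5 | 5·1 = 5
Y: 5·4+2·0+3·5+2·0+1·0 = 35 | 5·7 = 35
R: 5·0+2·6+3·0+2·0+1·3 = 15 | 5·3 = 15
D: 5·2+2·0+3·5+2·5+1·0 = 35 | 5·7 = 35
T: 5·0+2·2+3·1+2·0+1·3 = 10 | 5·2 = 10
gcd(5,2,3,2,1,5) = 1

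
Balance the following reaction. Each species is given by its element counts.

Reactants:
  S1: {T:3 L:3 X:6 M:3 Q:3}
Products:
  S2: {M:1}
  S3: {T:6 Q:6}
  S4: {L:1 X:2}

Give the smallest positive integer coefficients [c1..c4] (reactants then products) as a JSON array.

Coefficients: [2, 6, 1, 6]

T: 2·3 = 6 | 6·0+1·6+6·0 = 6
L: 2·3 = 6 | 6·0+1·0+6·1 = 6
X: 2·6 = 12 | 6·0+1·0+6·2 = 12
M: 2·3 = 6 | 6·1+1·0+6·0 = 6
Q: 2·3 = 6 | 6·0+1·6+6·0 = 6
gcd(2,6,1,6) = 1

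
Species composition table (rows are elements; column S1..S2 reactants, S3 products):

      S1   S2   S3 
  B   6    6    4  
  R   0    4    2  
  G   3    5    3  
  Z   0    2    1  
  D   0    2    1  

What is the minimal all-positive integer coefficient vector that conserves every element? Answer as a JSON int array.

B: 1·6+3·6 = 24 | 6·4 = 24
R: 1·0+3·4 = 12 | 6·2 = 12
G: 1·3+3·5 = 18 | 6·3 = 18
Z: 1·0+3·2 = 6 | 6·1 = 6
D: 1·0+3·2 = 6 | 6·1 = 6
gcd(1,3,6) = 1

Coefficients: [1, 3, 6]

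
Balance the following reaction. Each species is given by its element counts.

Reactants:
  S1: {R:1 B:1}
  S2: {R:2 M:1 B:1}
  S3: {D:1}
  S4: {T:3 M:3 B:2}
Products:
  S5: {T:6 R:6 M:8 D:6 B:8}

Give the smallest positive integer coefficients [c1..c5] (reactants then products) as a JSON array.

T: 2·0+2·0+6·0+2·3 = 6 | 1·6 = 6
R: 2·1+2·2+6·0+2·0 = 6 | 1·6 = 6
M: 2·0+2·1+6·0+2·3 = 8 | 1·8 = 8
D: 2·0+2·0+6·1+2·0 = 6 | 1·6 = 6
B: 2·1+2·1+6·0+2·2 = 8 | 1·8 = 8
gcd(2,2,6,2,1) = 1

Coefficients: [2, 2, 6, 2, 1]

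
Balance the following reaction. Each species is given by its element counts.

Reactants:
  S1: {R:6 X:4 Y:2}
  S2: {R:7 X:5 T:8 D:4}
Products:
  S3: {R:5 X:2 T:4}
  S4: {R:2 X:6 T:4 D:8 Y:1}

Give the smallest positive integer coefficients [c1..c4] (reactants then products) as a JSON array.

R: 1·6+4·7 = 34 | 6·5+2·2 = 34
X: 1·4+4·5 = 24 | 6·2+2·6 = 24
T: 1·0+4·8 = 32 | 6·4+2·4 = 32
D: 1·0+4·4 = 16 | 6·0+2·8 = 16
Y: 1·2+4·0 = 2 | 6·0+2·1 = 2
gcd(1,4,6,2) = 1

Coefficients: [1, 4, 6, 2]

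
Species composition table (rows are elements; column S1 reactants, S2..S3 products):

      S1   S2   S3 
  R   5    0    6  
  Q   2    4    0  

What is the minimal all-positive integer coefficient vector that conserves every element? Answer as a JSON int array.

R: 6·5 = 30 | 3·0+5·6 = 30
Q: 6·2 = 12 | 3·4+5·0 = 12
gcd(6,3,5) = 1

Coefficients: [6, 3, 5]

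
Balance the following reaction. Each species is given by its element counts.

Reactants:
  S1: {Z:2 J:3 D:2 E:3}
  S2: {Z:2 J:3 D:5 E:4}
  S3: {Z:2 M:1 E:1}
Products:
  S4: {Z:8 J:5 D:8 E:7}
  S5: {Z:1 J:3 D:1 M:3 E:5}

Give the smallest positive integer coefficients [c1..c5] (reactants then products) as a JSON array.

Z: 3·2+4·2+6·2 = 26 | 3·8+2·1 = 26
J: 3·3+4·3+6·0 = 21 | 3·5+2·3 = 21
D: 3·2+4·5+6·0 = 26 | 3·8+2·1 = 26
M: 3·0+4·0+6·1 = 6 | 3·0+2·3 = 6
E: 3·3+4·4+6·1 = 31 | 3·7+2·5 = 31
gcd(3,4,6,3,2) = 1

Coefficients: [3, 4, 6, 3, 2]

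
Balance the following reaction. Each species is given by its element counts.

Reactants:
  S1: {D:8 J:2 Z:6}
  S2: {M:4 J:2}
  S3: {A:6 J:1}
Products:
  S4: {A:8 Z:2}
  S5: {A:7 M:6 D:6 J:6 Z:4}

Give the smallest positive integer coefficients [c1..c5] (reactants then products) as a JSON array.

Coefficients: [3, 6, 6, 1, 4]

A: 3·0+6·0+6·6 = 36 | 1·8+4·7 = 36
M: 3·0+6·4+6·0 = 24 | 1·0+4·6 = 24
D: 3·8+6·0+6·0 = 24 | 1·0+4·6 = 24
J: 3·2+6·2+6·1 = 24 | 1·0+4·6 = 24
Z: 3·6+6·0+6·0 = 18 | 1·2+4·4 = 18
gcd(3,6,6,1,4) = 1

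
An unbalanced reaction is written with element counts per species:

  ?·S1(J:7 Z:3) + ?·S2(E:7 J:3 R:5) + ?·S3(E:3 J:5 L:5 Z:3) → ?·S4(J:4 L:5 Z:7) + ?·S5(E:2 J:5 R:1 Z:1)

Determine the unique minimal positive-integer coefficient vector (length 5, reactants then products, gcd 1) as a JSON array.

Coefficients: [3, 1, 1, 1, 5]

E: 3·0+1·7+1·3 = 10 | 1·0+5·2 = 10
J: 3·7+1·3+1·5 = 29 | 1·4+5·5 = 29
L: 3·0+1·0+1·5 = 5 | 1·5+5·0 = 5
R: 3·0+1·5+1·0 = 5 | 1·0+5·1 = 5
Z: 3·3+1·0+1·3 = 12 | 1·7+5·1 = 12
gcd(3,1,1,1,5) = 1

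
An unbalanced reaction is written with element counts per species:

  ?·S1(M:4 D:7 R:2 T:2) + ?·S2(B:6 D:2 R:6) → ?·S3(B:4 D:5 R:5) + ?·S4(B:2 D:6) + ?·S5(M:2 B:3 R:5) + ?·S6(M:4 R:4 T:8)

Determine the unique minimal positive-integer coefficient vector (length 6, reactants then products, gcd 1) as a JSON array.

M: 4·4+6·0 = 16 | 2·0+5·0+6·2+1·4 = 16
B: 4·0+6·6 = 36 | 2·4+5·2+6·3+1·0 = 36
D: 4·7+6·2 = 40 | 2·5+5·6+6·0+1·0 = 40
R: 4·2+6·6 = 44 | 2·5+5·0+6·5+1·4 = 44
T: 4·2+6·0 = 8 | 2·0+5·0+6·0+1·8 = 8
gcd(4,6,2,5,6,1) = 1

Coefficients: [4, 6, 2, 5, 6, 1]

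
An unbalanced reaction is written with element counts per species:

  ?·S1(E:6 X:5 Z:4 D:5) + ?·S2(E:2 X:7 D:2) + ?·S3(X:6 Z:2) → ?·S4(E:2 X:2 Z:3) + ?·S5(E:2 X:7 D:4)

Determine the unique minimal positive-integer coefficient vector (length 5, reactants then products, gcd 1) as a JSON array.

Coefficients: [2, 1, 2, 4, 3]

E: 2·6+1·2+2·0 = 14 | 4·2+3·2 = 14
X: 2·5+1·7+2·6 = 29 | 4·2+3·7 = 29
Z: 2·4+1·0+2·2 = 12 | 4·3+3·0 = 12
D: 2·5+1·2+2·0 = 12 | 4·0+3·4 = 12
gcd(2,1,2,4,3) = 1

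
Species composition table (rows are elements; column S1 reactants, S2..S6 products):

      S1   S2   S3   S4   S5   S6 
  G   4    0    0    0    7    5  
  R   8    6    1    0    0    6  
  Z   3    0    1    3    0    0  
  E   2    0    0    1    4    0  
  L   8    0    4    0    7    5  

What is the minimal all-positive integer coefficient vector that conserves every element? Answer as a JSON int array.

Coefficients: [6, 5, 6, 4, 2, 2]

G: 6·4 = 24 | 5·0+6·0+4·0+2·7+2·5 = 24
R: 6·8 = 48 | 5·6+6·1+4·0+2·0+2·6 = 48
Z: 6·3 = 18 | 5·0+6·1+4·3+2·0+2·0 = 18
E: 6·2 = 12 | 5·0+6·0+4·1+2·4+2·0 = 12
L: 6·8 = 48 | 5·0+6·4+4·0+2·7+2·5 = 48
gcd(6,5,6,4,2,2) = 1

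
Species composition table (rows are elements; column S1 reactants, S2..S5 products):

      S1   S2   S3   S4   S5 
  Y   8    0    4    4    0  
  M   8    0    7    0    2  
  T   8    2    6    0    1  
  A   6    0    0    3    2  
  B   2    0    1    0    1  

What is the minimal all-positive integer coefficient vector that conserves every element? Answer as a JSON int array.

Coefficients: [5, 5, 4, 6, 6]

Y: 5·8 = 40 | 5·0+4·4+6·4+6·0 = 40
M: 5·8 = 40 | 5·0+4·7+6·0+6·2 = 40
T: 5·8 = 40 | 5·2+4·6+6·0+6·1 = 40
A: 5·6 = 30 | 5·0+4·0+6·3+6·2 = 30
B: 5·2 = 10 | 5·0+4·1+6·0+6·1 = 10
gcd(5,5,4,6,6) = 1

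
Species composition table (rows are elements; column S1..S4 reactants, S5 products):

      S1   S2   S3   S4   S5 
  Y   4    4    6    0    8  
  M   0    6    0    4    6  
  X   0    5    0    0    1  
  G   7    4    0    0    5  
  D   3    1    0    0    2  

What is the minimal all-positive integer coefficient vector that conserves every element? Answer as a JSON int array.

Y: 3·4+1·4+4·6+6·0 = 40 | 5·8 = 40
M: 3·0+1·6+4·0+6·4 = 30 | 5·6 = 30
X: 3·0+1·5+4·0+6·0 = 5 | 5·1 = 5
G: 3·7+1·4+4·0+6·0 = 25 | 5·5 = 25
D: 3·3+1·1+4·0+6·0 = 10 | 5·2 = 10
gcd(3,1,4,6,5) = 1

Coefficients: [3, 1, 4, 6, 5]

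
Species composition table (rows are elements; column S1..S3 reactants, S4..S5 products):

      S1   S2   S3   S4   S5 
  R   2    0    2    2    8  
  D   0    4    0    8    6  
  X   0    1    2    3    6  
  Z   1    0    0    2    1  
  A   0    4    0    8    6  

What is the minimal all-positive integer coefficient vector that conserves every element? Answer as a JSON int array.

Coefficients: [4, 5, 5, 1, 2]

R: 4·2+5·0+5·2 = 18 | 1·2+2·8 = 18
D: 4·0+5·4+5·0 = 20 | 1·8+2·6 = 20
X: 4·0+5·1+5·2 = 15 | 1·3+2·6 = 15
Z: 4·1+5·0+5·0 = 4 | 1·2+2·1 = 4
A: 4·0+5·4+5·0 = 20 | 1·8+2·6 = 20
gcd(4,5,5,1,2) = 1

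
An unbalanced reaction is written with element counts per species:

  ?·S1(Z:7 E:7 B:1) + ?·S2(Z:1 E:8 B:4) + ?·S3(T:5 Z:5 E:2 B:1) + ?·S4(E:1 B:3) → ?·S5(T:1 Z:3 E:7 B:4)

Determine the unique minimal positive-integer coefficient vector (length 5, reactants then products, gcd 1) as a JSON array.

Coefficients: [1, 3, 1, 2, 5]

T: 1·0+3·0+1·5+2·0 = 5 | 5·1 = 5
Z: 1·7+3·1+1·5+2·0 = 15 | 5·3 = 15
E: 1·7+3·8+1·2+2·1 = 35 | 5·7 = 35
B: 1·1+3·4+1·1+2·3 = 20 | 5·4 = 20
gcd(1,3,1,2,5) = 1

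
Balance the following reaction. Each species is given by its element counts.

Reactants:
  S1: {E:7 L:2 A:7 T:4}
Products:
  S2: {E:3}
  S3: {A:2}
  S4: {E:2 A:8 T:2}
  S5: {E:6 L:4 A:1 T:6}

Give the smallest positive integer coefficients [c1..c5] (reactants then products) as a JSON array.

Coefficients: [4, 4, 5, 2, 2]

E: 4·7 = 28 | 4·3+5·0+2·2+2·6 = 28
L: 4·2 = 8 | 4·0+5·0+2·0+2·4 = 8
A: 4·7 = 28 | 4·0+5·2+2·8+2·1 = 28
T: 4·4 = 16 | 4·0+5·0+2·2+2·6 = 16
gcd(4,4,5,2,2) = 1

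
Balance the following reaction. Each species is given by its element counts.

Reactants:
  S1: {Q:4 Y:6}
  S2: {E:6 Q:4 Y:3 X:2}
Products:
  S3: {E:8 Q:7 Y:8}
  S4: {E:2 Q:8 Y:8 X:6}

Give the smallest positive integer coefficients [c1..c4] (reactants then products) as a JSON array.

E: 5·0+6·6 = 36 | 4·8+2·2 = 36
Q: 5·4+6·4 = 44 | 4·7+2·8 = 44
Y: 5·6+6·3 = 48 | 4·8+2·8 = 48
X: 5·0+6·2 = 12 | 4·0+2·6 = 12
gcd(5,6,4,2) = 1

Coefficients: [5, 6, 4, 2]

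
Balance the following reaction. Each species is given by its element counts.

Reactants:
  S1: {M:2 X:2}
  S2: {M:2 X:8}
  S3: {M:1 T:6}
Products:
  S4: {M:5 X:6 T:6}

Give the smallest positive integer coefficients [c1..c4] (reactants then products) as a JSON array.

Coefficients: [5, 1, 3, 3]

M: 5·2+1·2+3·1 = 15 | 3·5 = 15
X: 5·2+1·8+3·0 = 18 | 3·6 = 18
T: 5·0+1·0+3·6 = 18 | 3·6 = 18
gcd(5,1,3,3) = 1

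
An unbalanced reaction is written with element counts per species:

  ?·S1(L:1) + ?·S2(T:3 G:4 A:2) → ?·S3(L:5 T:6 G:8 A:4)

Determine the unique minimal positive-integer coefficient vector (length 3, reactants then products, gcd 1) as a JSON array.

Coefficients: [5, 2, 1]

L: 5·1+2·0 = 5 | 1·5 = 5
T: 5·0+2·3 = 6 | 1·6 = 6
G: 5·0+2·4 = 8 | 1·8 = 8
A: 5·0+2·2 = 4 | 1·4 = 4
gcd(5,2,1) = 1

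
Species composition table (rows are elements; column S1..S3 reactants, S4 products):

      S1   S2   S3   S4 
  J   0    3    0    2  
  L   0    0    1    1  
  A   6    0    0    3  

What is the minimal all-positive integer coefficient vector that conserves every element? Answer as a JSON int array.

Coefficients: [3, 4, 6, 6]

J: 3·0+4·3+6·0 = 12 | 6·2 = 12
L: 3·0+4·0+6·1 = 6 | 6·1 = 6
A: 3·6+4·0+6·0 = 18 | 6·3 = 18
gcd(3,4,6,6) = 1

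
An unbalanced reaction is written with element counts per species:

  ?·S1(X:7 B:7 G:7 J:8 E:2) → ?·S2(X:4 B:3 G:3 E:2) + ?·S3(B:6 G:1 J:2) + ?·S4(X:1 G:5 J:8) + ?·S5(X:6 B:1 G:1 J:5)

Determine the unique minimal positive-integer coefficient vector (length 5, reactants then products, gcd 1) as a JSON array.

Coefficients: [5, 5, 3, 3, 2]

X: 5·7 = 35 | 5·4+3·0+3·1+2·6 = 35
B: 5·7 = 35 | 5·3+3·6+3·0+2·1 = 35
G: 5·7 = 35 | 5·3+3·1+3·5+2·1 = 35
J: 5·8 = 40 | 5·0+3·2+3·8+2·5 = 40
E: 5·2 = 10 | 5·2+3·0+3·0+2·0 = 10
gcd(5,5,3,3,2) = 1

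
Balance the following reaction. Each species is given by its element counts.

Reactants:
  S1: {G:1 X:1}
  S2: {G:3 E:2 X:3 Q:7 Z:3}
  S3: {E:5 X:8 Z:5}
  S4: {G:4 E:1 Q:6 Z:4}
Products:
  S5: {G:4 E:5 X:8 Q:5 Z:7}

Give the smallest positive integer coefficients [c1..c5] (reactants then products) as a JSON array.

Coefficients: [5, 1, 4, 3, 5]

G: 5·1+1·3+4·0+3·4 = 20 | 5·4 = 20
E: 5·0+1·2+4·5+3·1 = 25 | 5·5 = 25
X: 5·1+1·3+4·8+3·0 = 40 | 5·8 = 40
Q: 5·0+1·7+4·0+3·6 = 25 | 5·5 = 25
Z: 5·0+1·3+4·5+3·4 = 35 | 5·7 = 35
gcd(5,1,4,3,5) = 1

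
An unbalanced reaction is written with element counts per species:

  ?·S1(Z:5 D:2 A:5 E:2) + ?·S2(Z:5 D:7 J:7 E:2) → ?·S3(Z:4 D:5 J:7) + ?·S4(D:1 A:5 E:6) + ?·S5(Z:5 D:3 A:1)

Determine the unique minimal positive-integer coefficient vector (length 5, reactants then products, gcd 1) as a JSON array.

Z: 4·5+5·5 = 45 | 5·4+3·0+5·5 = 45
D: 4·2+5·7 = 43 | 5·5+3·1+5·3 = 43
A: 4·5+5·0 = 20 | 5·0+3·5+5·1 = 20
J: 4·0+5·7 = 35 | 5·7+3·0+5·0 = 35
E: 4·2+5·2 = 18 | 5·0+3·6+5·0 = 18
gcd(4,5,5,3,5) = 1

Coefficients: [4, 5, 5, 3, 5]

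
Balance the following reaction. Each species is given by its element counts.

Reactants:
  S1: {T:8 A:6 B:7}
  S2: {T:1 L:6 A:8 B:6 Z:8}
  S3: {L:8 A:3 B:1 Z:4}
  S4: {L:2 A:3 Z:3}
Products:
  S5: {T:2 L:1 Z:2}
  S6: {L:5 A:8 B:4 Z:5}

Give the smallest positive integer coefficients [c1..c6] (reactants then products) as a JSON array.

T: 1·8+2·1+1·0+5·0 = 10 | 5·2+5·0 = 10
L: 1·0+2·6+1·8+5·2 = 30 | 5·1+5·5 = 30
A: 1·6+2·8+1·3+5·3 = 40 | 5·0+5·8 = 40
B: 1·7+2·6+1·1+5·0 = 20 | 5·0+5·4 = 20
Z: 1·0+2·8+1·4+5·3 = 35 | 5·2+5·5 = 35
gcd(1,2,1,5,5,5) = 1

Coefficients: [1, 2, 1, 5, 5, 5]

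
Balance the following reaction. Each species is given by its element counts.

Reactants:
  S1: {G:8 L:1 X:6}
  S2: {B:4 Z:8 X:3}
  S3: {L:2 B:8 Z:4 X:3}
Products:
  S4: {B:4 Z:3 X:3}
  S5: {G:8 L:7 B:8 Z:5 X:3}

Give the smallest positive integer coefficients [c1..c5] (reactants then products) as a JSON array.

G: 1·8+1·0+3·0 = 8 | 5·0+1·8 = 8
L: 1·1+1·0+3·2 = 7 | 5·0+1·7 = 7
B: 1·0+1·4+3·8 = 28 | 5·4+1·8 = 28
Z: 1·0+1·8+3·4 = 20 | 5·3+1·5 = 20
X: 1·6+1·3+3·3 = 18 | 5·3+1·3 = 18
gcd(1,1,3,5,1) = 1

Coefficients: [1, 1, 3, 5, 1]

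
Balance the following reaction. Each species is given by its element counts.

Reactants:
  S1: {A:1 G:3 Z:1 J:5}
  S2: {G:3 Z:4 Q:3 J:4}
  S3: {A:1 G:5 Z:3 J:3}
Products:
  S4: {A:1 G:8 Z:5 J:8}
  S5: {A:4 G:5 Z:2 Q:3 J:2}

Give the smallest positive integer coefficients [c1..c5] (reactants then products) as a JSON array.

A: 3·1+1·0+5·1 = 8 | 4·1+1·4 = 8
G: 3·3+1·3+5·5 = 37 | 4·8+1·5 = 37
Z: 3·1+1·4+5·3 = 22 | 4·5+1·2 = 22
Q: 3·0+1·3+5·0 = 3 | 4·0+1·3 = 3
J: 3·5+1·4+5·3 = 34 | 4·8+1·2 = 34
gcd(3,1,5,4,1) = 1

Coefficients: [3, 1, 5, 4, 1]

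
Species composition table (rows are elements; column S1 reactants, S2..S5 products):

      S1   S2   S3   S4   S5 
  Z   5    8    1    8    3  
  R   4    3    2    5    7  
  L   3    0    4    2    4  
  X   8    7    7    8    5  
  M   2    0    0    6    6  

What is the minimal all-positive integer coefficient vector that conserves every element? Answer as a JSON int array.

Coefficients: [6, 2, 3, 1, 1]

Z: 6·5 = 30 | 2·8+3·1+1·8+1·3 = 30
R: 6·4 = 24 | 2·3+3·2+1·5+1·7 = 24
L: 6·3 = 18 | 2·0+3·4+1·2+1·4 = 18
X: 6·8 = 48 | 2·7+3·7+1·8+1·5 = 48
M: 6·2 = 12 | 2·0+3·0+1·6+1·6 = 12
gcd(6,2,3,1,1) = 1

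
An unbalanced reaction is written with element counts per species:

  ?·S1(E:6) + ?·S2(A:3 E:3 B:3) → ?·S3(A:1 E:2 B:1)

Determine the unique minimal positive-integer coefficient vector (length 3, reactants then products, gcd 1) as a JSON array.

Coefficients: [1, 2, 6]

A: 1·0+2·3 = 6 | 6·1 = 6
E: 1·6+2·3 = 12 | 6·2 = 12
B: 1·0+2·3 = 6 | 6·1 = 6
gcd(1,2,6) = 1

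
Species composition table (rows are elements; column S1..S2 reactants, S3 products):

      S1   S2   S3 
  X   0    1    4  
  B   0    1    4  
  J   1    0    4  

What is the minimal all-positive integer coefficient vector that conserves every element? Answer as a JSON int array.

X: 4·0+4·1 = 4 | 1·4 = 4
B: 4·0+4·1 = 4 | 1·4 = 4
J: 4·1+4·0 = 4 | 1·4 = 4
gcd(4,4,1) = 1

Coefficients: [4, 4, 1]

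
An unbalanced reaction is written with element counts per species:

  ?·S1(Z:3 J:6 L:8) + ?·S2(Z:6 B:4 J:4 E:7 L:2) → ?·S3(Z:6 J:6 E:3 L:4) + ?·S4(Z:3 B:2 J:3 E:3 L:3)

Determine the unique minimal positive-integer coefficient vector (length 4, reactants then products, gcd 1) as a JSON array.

Coefficients: [2, 3, 1, 6]

Z: 2·3+3·6 = 24 | 1·6+6·3 = 24
B: 2·0+3·4 = 12 | 1·0+6·2 = 12
J: 2·6+3·4 = 24 | 1·6+6·3 = 24
E: 2·0+3·7 = 21 | 1·3+6·3 = 21
L: 2·8+3·2 = 22 | 1·4+6·3 = 22
gcd(2,3,1,6) = 1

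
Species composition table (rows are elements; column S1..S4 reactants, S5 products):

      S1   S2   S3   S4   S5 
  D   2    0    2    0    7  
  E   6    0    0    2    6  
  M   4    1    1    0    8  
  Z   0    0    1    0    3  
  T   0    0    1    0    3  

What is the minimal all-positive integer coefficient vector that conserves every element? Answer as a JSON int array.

Coefficients: [1, 6, 6, 3, 2]

D: 1·2+6·0+6·2+3·0 = 14 | 2·7 = 14
E: 1·6+6·0+6·0+3·2 = 12 | 2·6 = 12
M: 1·4+6·1+6·1+3·0 = 16 | 2·8 = 16
Z: 1·0+6·0+6·1+3·0 = 6 | 2·3 = 6
T: 1·0+6·0+6·1+3·0 = 6 | 2·3 = 6
gcd(1,6,6,3,2) = 1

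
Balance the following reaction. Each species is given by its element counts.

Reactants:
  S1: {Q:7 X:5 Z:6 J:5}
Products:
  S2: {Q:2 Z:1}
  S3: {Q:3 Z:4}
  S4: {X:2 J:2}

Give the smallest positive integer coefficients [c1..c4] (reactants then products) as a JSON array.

Coefficients: [2, 4, 2, 5]

Q: 2·7 = 14 | 4·2+2·3+5·0 = 14
X: 2·5 = 10 | 4·0+2·0+5·2 = 10
Z: 2·6 = 12 | 4·1+2·4+5·0 = 12
J: 2·5 = 10 | 4·0+2·0+5·2 = 10
gcd(2,4,2,5) = 1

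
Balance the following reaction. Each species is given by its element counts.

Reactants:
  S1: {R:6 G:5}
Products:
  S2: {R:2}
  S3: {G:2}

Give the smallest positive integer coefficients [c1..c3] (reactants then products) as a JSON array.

R: 2·6 = 12 | 6·2+5·0 = 12
G: 2·5 = 10 | 6·0+5·2 = 10
gcd(2,6,5) = 1

Coefficients: [2, 6, 5]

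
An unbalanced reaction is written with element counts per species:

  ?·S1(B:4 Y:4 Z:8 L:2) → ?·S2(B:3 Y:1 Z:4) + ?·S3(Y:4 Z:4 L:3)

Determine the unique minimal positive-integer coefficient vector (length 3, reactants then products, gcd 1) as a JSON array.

B: 3·4 = 12 | 4·3+2·0 = 12
Y: 3·4 = 12 | 4·1+2·4 = 12
Z: 3·8 = 24 | 4·4+2·4 = 24
L: 3·2 = 6 | 4·0+2·3 = 6
gcd(3,4,2) = 1

Coefficients: [3, 4, 2]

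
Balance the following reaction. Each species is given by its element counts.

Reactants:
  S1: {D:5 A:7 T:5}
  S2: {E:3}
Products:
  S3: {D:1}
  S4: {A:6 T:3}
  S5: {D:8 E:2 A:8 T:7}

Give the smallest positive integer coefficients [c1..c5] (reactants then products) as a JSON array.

Coefficients: [6, 2, 6, 3, 3]

D: 6·5+2·0 = 30 | 6·1+3·0+3·8 = 30
E: 6·0+2·3 = 6 | 6·0+3·0+3·2 = 6
A: 6·7+2·0 = 42 | 6·0+3·6+3·8 = 42
T: 6·5+2·0 = 30 | 6·0+3·3+3·7 = 30
gcd(6,2,6,3,3) = 1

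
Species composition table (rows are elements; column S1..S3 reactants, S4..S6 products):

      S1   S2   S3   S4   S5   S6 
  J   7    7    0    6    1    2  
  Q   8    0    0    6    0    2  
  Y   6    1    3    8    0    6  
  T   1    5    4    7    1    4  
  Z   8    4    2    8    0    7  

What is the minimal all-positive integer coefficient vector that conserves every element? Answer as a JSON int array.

Coefficients: [2, 1, 5, 2, 5, 2]

J: 2·7+1·7+5·0 = 21 | 2·6+5·1+2·2 = 21
Q: 2·8+1·0+5·0 = 16 | 2·6+5·0+2·2 = 16
Y: 2·6+1·1+5·3 = 28 | 2·8+5·0+2·6 = 28
T: 2·1+1·5+5·4 = 27 | 2·7+5·1+2·4 = 27
Z: 2·8+1·4+5·2 = 30 | 2·8+5·0+2·7 = 30
gcd(2,1,5,2,5,2) = 1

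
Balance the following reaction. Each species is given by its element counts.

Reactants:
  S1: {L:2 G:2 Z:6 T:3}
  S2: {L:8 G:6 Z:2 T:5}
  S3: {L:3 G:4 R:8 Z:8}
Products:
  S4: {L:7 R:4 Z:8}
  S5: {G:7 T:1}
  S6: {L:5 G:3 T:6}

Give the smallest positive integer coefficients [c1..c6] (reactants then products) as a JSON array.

L: 1·2+5·8+2·3 = 48 | 4·7+4·0+4·5 = 48
G: 1·2+5·6+2·4 = 40 | 4·0+4·7+4·3 = 40
R: 1·0+5·0+2·8 = 16 | 4·4+4·0+4·0 = 16
Z: 1·6+5·2+2·8 = 32 | 4·8+4·0+4·0 = 32
T: 1·3+5·5+2·0 = 28 | 4·0+4·1+4·6 = 28
gcd(1,5,2,4,4,4) = 1

Coefficients: [1, 5, 2, 4, 4, 4]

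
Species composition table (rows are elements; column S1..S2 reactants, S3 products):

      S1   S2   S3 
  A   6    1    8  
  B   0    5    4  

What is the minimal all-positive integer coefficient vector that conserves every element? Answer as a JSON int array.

A: 6·6+4·1 = 40 | 5·8 = 40
B: 6·0+4·5 = 20 | 5·4 = 20
gcd(6,4,5) = 1

Coefficients: [6, 4, 5]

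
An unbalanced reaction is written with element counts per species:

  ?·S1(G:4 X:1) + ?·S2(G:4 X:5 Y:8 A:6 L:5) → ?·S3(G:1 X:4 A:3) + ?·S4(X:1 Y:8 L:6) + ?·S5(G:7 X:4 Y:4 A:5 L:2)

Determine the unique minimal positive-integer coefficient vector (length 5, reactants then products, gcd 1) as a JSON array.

G: 5·4+6·4 = 44 | 2·1+3·0+6·7 = 44
X: 5·1+6·5 = 35 | 2·4+3·1+6·4 = 35
Y: 5·0+6·8 = 48 | 2·0+3·8+6·4 = 48
A: 5·0+6·6 = 36 | 2·3+3·0+6·5 = 36
L: 5·0+6·5 = 30 | 2·0+3·6+6·2 = 30
gcd(5,6,2,3,6) = 1

Coefficients: [5, 6, 2, 3, 6]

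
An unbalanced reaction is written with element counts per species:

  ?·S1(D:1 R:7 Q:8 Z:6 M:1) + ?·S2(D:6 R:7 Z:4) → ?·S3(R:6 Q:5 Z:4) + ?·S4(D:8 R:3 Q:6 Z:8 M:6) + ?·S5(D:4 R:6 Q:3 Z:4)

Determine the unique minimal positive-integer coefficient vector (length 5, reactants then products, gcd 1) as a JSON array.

D: 6·1+3·6 = 24 | 6·0+1·8+4·4 = 24
R: 6·7+3·7 = 63 | 6·6+1·3+4·6 = 63
Q: 6·8+3·0 = 48 | 6·5+1·6+4·3 = 48
Z: 6·6+3·4 = 48 | 6·4+1·8+4·4 = 48
M: 6·1+3·0 = 6 | 6·0+1·6+4·0 = 6
gcd(6,3,6,1,4) = 1

Coefficients: [6, 3, 6, 1, 4]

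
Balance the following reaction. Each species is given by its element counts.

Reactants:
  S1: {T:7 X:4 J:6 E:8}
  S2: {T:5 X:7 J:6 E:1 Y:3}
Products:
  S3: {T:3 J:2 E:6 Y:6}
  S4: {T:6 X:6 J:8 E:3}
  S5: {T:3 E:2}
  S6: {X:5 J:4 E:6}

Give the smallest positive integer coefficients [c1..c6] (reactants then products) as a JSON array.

T: 5·7+2·5 = 45 | 1·3+4·6+6·3+2·0 = 45
X: 5·4+2·7 = 34 | 1·0+4·6+6·0+2·5 = 34
J: 5·6+2·6 = 42 | 1·2+4·8+6·0+2·4 = 42
E: 5·8+2·1 = 42 | 1·6+4·3+6·2+2·6 = 42
Y: 5·0+2·3 = 6 | 1·6+4·0+6·0+2·0 = 6
gcd(5,2,1,4,6,2) = 1

Coefficients: [5, 2, 1, 4, 6, 2]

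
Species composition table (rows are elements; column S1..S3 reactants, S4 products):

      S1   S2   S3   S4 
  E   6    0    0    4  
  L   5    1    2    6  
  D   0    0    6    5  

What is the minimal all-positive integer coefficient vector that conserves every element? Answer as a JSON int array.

E: 4·6+6·0+5·0 = 24 | 6·4 = 24
L: 4·5+6·1+5·2 = 36 | 6·6 = 36
D: 4·0+6·0+5·6 = 30 | 6·5 = 30
gcd(4,6,5,6) = 1

Coefficients: [4, 6, 5, 6]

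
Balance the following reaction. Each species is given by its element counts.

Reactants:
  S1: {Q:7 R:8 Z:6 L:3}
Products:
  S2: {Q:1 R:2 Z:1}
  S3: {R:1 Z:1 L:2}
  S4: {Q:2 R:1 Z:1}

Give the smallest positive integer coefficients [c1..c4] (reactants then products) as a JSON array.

Q: 2·7 = 14 | 4·1+3·0+5·2 = 14
R: 2·8 = 16 | 4·2+3·1+5·1 = 16
Z: 2·6 = 12 | 4·1+3·1+5·1 = 12
L: 2·3 = 6 | 4·0+3·2+5·0 = 6
gcd(2,4,3,5) = 1

Coefficients: [2, 4, 3, 5]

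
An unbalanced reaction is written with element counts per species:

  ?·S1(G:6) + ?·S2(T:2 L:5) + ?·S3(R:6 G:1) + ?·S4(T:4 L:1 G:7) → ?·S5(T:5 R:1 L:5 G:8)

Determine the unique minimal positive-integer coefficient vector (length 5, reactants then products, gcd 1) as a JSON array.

T: 2·0+5·2+1·0+5·4 = 30 | 6·5 = 30
R: 2·0+5·0+1·6+5·0 = 6 | 6·1 = 6
L: 2·0+5·5+1·0+5·1 = 30 | 6·5 = 30
G: 2·6+5·0+1·1+5·7 = 48 | 6·8 = 48
gcd(2,5,1,5,6) = 1

Coefficients: [2, 5, 1, 5, 6]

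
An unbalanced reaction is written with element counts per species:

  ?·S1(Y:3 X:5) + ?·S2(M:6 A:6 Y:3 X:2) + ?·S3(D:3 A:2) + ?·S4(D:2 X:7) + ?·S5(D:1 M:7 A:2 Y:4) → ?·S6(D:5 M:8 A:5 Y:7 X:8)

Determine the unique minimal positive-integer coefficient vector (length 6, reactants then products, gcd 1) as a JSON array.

Coefficients: [5, 1, 6, 3, 6, 6]

D: 5·0+1·0+6·3+3·2+6·1 = 30 | 6·5 = 30
M: 5·0+1·6+6·0+3·0+6·7 = 48 | 6·8 = 48
A: 5·0+1·6+6·2+3·0+6·2 = 30 | 6·5 = 30
Y: 5·3+1·3+6·0+3·0+6·4 = 42 | 6·7 = 42
X: 5·5+1·2+6·0+3·7+6·0 = 48 | 6·8 = 48
gcd(5,1,6,3,6,6) = 1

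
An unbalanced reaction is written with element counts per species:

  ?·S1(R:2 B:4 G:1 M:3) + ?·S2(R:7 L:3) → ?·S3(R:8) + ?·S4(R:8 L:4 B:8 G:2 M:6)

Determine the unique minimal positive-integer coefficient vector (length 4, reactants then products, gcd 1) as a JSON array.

R: 6·2+4·7 = 40 | 2·8+3·8 = 40
L: 6·0+4·3 = 12 | 2·0+3·4 = 12
B: 6·4+4·0 = 24 | 2·0+3·8 = 24
G: 6·1+4·0 = 6 | 2·0+3·2 = 6
M: 6·3+4·0 = 18 | 2·0+3·6 = 18
gcd(6,4,2,3) = 1

Coefficients: [6, 4, 2, 3]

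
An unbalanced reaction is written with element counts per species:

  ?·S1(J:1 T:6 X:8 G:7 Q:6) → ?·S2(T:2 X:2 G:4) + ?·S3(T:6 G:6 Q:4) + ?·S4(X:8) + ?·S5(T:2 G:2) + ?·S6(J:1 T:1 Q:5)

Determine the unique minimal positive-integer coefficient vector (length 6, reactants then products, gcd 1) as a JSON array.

Coefficients: [4, 4, 1, 3, 3, 4]

J: 4·1 = 4 | 4·0+1·0+3·0+3·0+4·1 = 4
T: 4·6 = 24 | 4·2+1·6+3·0+3·2+4·1 = 24
X: 4·8 = 32 | 4·2+1·0+3·8+3·0+4·0 = 32
G: 4·7 = 28 | 4·4+1·6+3·0+3·2+4·0 = 28
Q: 4·6 = 24 | 4·0+1·4+3·0+3·0+4·5 = 24
gcd(4,4,1,3,3,4) = 1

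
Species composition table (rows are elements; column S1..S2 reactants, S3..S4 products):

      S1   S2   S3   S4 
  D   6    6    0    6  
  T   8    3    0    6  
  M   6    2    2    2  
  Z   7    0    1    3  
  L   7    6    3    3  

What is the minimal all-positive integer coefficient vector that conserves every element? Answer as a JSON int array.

Coefficients: [3, 2, 6, 5]

D: 3·6+2·6 = 30 | 6·0+5·6 = 30
T: 3·8+2·3 = 30 | 6·0+5·6 = 30
M: 3·6+2·2 = 22 | 6·2+5·2 = 22
Z: 3·7+2·0 = 21 | 6·1+5·3 = 21
L: 3·7+2·6 = 33 | 6·3+5·3 = 33
gcd(3,2,6,5) = 1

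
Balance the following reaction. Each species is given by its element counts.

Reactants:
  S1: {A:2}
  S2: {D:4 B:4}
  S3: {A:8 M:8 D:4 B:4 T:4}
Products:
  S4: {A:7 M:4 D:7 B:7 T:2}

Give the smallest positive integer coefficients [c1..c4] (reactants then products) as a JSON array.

Coefficients: [6, 5, 2, 4]

A: 6·2+5·0+2·8 = 28 | 4·7 = 28
M: 6·0+5·0+2·8 = 16 | 4·4 = 16
D: 6·0+5·4+2·4 = 28 | 4·7 = 28
B: 6·0+5·4+2·4 = 28 | 4·7 = 28
T: 6·0+5·0+2·4 = 8 | 4·2 = 8
gcd(6,5,2,4) = 1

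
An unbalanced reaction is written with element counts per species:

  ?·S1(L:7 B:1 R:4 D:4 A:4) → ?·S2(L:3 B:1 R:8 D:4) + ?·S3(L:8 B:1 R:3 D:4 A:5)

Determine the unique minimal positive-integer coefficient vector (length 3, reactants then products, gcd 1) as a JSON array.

L: 5·7 = 35 | 1·3+4·8 = 35
B: 5·1 = 5 | 1·1+4·1 = 5
R: 5·4 = 20 | 1·8+4·3 = 20
D: 5·4 = 20 | 1·4+4·4 = 20
A: 5·4 = 20 | 1·0+4·5 = 20
gcd(5,1,4) = 1

Coefficients: [5, 1, 4]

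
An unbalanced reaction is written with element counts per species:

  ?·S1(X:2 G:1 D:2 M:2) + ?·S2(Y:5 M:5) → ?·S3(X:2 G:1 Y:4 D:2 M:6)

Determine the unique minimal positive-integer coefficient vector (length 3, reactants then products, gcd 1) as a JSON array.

Coefficients: [5, 4, 5]

X: 5·2+4·0 = 10 | 5·2 = 10
G: 5·1+4·0 = 5 | 5·1 = 5
Y: 5·0+4·5 = 20 | 5·4 = 20
D: 5·2+4·0 = 10 | 5·2 = 10
M: 5·2+4·5 = 30 | 5·6 = 30
gcd(5,4,5) = 1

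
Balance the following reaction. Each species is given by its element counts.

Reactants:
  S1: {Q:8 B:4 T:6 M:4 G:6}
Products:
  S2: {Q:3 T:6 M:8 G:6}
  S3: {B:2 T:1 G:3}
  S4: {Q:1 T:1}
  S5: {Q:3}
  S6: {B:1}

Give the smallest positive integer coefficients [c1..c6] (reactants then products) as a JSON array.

Q: 2·8 = 16 | 1·3+2·0+4·1+3·3+4·0 = 16
B: 2·4 = 8 | 1·0+2·2+4·0+3·0+4·1 = 8
T: 2·6 = 12 | 1·6+2·1+4·1+3·0+4·0 = 12
M: 2·4 = 8 | 1·8+2·0+4·0+3·0+4·0 = 8
G: 2·6 = 12 | 1·6+2·3+4·0+3·0+4·0 = 12
gcd(2,1,2,4,3,4) = 1

Coefficients: [2, 1, 2, 4, 3, 4]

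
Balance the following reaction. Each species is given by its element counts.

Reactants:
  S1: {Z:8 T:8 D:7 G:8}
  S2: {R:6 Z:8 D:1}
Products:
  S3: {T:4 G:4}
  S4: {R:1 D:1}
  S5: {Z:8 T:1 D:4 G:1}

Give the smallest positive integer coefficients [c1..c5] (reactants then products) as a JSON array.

Coefficients: [3, 1, 5, 6, 4]

R: 3·0+1·6 = 6 | 5·0+6·1+4·0 = 6
Z: 3·8+1·8 = 32 | 5·0+6·0+4·8 = 32
T: 3·8+1·0 = 24 | 5·4+6·0+4·1 = 24
D: 3·7+1·1 = 22 | 5·0+6·1+4·4 = 22
G: 3·8+1·0 = 24 | 5·4+6·0+4·1 = 24
gcd(3,1,5,6,4) = 1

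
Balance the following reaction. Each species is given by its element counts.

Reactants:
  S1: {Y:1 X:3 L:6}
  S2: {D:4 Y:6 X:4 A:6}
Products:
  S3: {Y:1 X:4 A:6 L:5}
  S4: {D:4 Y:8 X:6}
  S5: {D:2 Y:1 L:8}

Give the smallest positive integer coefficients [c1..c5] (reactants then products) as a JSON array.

D: 6·0+4·4 = 16 | 4·0+3·4+2·2 = 16
Y: 6·1+4·6 = 30 | 4·1+3·8+2·1 = 30
X: 6·3+4·4 = 34 | 4·4+3·6+2·0 = 34
A: 6·0+4·6 = 24 | 4·6+3·0+2·0 = 24
L: 6·6+4·0 = 36 | 4·5+3·0+2·8 = 36
gcd(6,4,4,3,2) = 1

Coefficients: [6, 4, 4, 3, 2]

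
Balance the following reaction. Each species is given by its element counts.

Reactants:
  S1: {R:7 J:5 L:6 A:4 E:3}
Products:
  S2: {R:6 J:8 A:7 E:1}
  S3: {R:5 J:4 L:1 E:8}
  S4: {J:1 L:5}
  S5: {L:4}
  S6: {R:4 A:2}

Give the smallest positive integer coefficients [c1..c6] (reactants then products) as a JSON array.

Coefficients: [6, 2, 2, 6, 1, 5]

R: 6·7 = 42 | 2·6+2·5+6·0+1·0+5·4 = 42
J: 6·5 = 30 | 2·8+2·4+6·1+1·0+5·0 = 30
L: 6·6 = 36 | 2·0+2·1+6·5+1·4+5·0 = 36
A: 6·4 = 24 | 2·7+2·0+6·0+1·0+5·2 = 24
E: 6·3 = 18 | 2·1+2·8+6·0+1·0+5·0 = 18
gcd(6,2,2,6,1,5) = 1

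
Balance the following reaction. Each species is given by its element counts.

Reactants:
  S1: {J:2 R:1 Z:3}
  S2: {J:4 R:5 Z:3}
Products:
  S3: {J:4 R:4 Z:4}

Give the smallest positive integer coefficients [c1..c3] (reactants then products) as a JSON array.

J: 2·2+2·4 = 12 | 3·4 = 12
R: 2·1+2·5 = 12 | 3·4 = 12
Z: 2·3+2·3 = 12 | 3·4 = 12
gcd(2,2,3) = 1

Coefficients: [2, 2, 3]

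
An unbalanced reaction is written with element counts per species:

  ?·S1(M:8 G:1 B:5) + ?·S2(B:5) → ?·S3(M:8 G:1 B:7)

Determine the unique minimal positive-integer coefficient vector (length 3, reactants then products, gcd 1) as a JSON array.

M: 5·8+2·0 = 40 | 5·8 = 40
G: 5·1+2·0 = 5 | 5·1 = 5
B: 5·5+2·5 = 35 | 5·7 = 35
gcd(5,2,5) = 1

Coefficients: [5, 2, 5]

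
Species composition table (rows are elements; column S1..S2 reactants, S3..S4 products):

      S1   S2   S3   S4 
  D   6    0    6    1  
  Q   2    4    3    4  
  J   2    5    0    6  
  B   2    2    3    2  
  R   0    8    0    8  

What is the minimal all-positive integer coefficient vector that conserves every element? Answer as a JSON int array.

Coefficients: [3, 6, 2, 6]

D: 3·6+6·0 = 18 | 2·6+6·1 = 18
Q: 3·2+6·4 = 30 | 2·3+6·4 = 30
J: 3·2+6·5 = 36 | 2·0+6·6 = 36
B: 3·2+6·2 = 18 | 2·3+6·2 = 18
R: 3·0+6·8 = 48 | 2·0+6·8 = 48
gcd(3,6,2,6) = 1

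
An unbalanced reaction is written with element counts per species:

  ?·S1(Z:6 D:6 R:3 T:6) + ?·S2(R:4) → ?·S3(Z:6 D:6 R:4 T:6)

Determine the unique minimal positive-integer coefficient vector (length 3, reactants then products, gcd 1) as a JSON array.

Coefficients: [4, 1, 4]

Z: 4·6+1·0 = 24 | 4·6 = 24
D: 4·6+1·0 = 24 | 4·6 = 24
R: 4·3+1·4 = 16 | 4·4 = 16
T: 4·6+1·0 = 24 | 4·6 = 24
gcd(4,1,4) = 1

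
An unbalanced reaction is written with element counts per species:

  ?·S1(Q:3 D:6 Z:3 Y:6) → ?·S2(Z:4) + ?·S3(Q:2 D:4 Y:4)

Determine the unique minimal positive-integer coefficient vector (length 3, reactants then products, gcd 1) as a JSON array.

Coefficients: [4, 3, 6]

Q: 4·3 = 12 | 3·0+6·2 = 12
D: 4·6 = 24 | 3·0+6·4 = 24
Z: 4·3 = 12 | 3·4+6·0 = 12
Y: 4·6 = 24 | 3·0+6·4 = 24
gcd(4,3,6) = 1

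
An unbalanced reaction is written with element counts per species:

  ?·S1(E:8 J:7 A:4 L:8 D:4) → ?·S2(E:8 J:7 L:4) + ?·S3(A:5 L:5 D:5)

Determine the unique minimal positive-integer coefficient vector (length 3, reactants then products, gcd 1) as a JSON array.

Coefficients: [5, 5, 4]

E: 5·8 = 40 | 5·8+4·0 = 40
J: 5·7 = 35 | 5·7+4·0 = 35
A: 5·4 = 20 | 5·0+4·5 = 20
L: 5·8 = 40 | 5·4+4·5 = 40
D: 5·4 = 20 | 5·0+4·5 = 20
gcd(5,5,4) = 1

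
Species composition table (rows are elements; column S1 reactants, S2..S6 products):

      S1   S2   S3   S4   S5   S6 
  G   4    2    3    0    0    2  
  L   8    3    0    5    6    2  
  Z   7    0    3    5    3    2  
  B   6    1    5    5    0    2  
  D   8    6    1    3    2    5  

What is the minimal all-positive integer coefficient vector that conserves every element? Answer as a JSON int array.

Coefficients: [6, 1, 4, 1, 5, 5]

G: 6·4 = 24 | 1·2+4·3+1·0+5·0+5·2 = 24
L: 6·8 = 48 | 1·3+4·0+1·5+5·6+5·2 = 48
Z: 6·7 = 42 | 1·0+4·3+1·5+5·3+5·2 = 42
B: 6·6 = 36 | 1·1+4·5+1·5+5·0+5·2 = 36
D: 6·8 = 48 | 1·6+4·1+1·3+5·2+5·5 = 48
gcd(6,1,4,1,5,5) = 1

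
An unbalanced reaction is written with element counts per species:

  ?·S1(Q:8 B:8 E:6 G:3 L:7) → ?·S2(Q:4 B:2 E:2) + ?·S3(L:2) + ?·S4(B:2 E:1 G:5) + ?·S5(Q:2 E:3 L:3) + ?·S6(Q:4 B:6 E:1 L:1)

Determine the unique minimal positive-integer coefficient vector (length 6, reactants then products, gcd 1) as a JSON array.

Q: 5·8 = 40 | 2·4+6·0+3·0+6·2+5·4 = 40
B: 5·8 = 40 | 2·2+6·0+3·2+6·0+5·6 = 40
E: 5·6 = 30 | 2·2+6·0+3·1+6·3+5·1 = 30
G: 5·3 = 15 | 2·0+6·0+3·5+6·0+5·0 = 15
L: 5·7 = 35 | 2·0+6·2+3·0+6·3+5·1 = 35
gcd(5,2,6,3,6,5) = 1

Coefficients: [5, 2, 6, 3, 6, 5]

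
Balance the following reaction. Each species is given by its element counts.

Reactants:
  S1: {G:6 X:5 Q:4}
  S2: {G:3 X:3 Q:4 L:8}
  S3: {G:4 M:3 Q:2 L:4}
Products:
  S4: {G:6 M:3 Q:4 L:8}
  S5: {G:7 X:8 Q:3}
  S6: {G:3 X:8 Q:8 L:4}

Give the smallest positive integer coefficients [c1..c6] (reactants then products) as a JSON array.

Coefficients: [3, 3, 5, 5, 2, 1]

G: 3·6+3·3+5·4 = 47 | 5·6+2·7+1·3 = 47
X: 3·5+3·3+5·0 = 24 | 5·0+2·8+1·8 = 24
M: 3·0+3·0+5·3 = 15 | 5·3+2·0+1·0 = 15
Q: 3·4+3·4+5·2 = 34 | 5·4+2·3+1·8 = 34
L: 3·0+3·8+5·4 = 44 | 5·8+2·0+1·4 = 44
gcd(3,3,5,5,2,1) = 1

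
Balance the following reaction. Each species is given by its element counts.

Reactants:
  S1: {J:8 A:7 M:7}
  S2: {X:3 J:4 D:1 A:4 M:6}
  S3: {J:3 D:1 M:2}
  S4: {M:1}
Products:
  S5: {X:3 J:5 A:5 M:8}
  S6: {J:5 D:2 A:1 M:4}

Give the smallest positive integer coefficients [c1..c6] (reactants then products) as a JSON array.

X: 1·0+3·3+5·0+5·0 = 9 | 3·3+4·0 = 9
J: 1·8+3·4+5·3+5·0 = 35 | 3·5+4·5 = 35
D: 1·0+3·1+5·1+5·0 = 8 | 3·0+4·2 = 8
A: 1·7+3·4+5·0+5·0 = 19 | 3·5+4·1 = 19
M: 1·7+3·6+5·2+5·1 = 40 | 3·8+4·4 = 40
gcd(1,3,5,5,3,4) = 1

Coefficients: [1, 3, 5, 5, 3, 4]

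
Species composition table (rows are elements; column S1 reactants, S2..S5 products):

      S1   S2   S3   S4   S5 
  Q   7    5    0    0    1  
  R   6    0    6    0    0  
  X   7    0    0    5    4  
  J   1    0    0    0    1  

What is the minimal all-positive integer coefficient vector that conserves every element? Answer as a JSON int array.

Coefficients: [5, 6, 5, 3, 5]

Q: 5·7 = 35 | 6·5+5·0+3·0+5·1 = 35
R: 5·6 = 30 | 6·0+5·6+3·0+5·0 = 30
X: 5·7 = 35 | 6·0+5·0+3·5+5·4 = 35
J: 5·1 = 5 | 6·0+5·0+3·0+5·1 = 5
gcd(5,6,5,3,5) = 1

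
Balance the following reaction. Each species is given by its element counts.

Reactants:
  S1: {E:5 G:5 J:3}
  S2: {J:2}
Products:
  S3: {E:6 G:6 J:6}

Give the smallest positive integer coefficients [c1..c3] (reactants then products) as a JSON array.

Coefficients: [6, 6, 5]

E: 6·5+6·0 = 30 | 5·6 = 30
G: 6·5+6·0 = 30 | 5·6 = 30
J: 6·3+6·2 = 30 | 5·6 = 30
gcd(6,6,5) = 1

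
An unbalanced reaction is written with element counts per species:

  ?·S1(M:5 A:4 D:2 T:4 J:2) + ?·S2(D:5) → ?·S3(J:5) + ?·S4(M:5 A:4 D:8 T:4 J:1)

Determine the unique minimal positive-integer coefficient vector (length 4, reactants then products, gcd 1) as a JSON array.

M: 5·5+6·0 = 25 | 1·0+5·5 = 25
A: 5·4+6·0 = 20 | 1·0+5·4 = 20
D: 5·2+6·5 = 40 | 1·0+5·8 = 40
T: 5·4+6·0 = 20 | 1·0+5·4 = 20
J: 5·2+6·0 = 10 | 1·5+5·1 = 10
gcd(5,6,1,5) = 1

Coefficients: [5, 6, 1, 5]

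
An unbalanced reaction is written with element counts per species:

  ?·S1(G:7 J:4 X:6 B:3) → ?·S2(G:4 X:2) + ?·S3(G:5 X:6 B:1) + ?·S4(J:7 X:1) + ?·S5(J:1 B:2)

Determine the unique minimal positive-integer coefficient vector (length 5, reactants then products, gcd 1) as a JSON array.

Coefficients: [5, 5, 3, 2, 6]

G: 5·7 = 35 | 5·4+3·5+2·0+6·0 = 35
J: 5·4 = 20 | 5·0+3·0+2·7+6·1 = 20
X: 5·6 = 30 | 5·2+3·6+2·1+6·0 = 30
B: 5·3 = 15 | 5·0+3·1+2·0+6·2 = 15
gcd(5,5,3,2,6) = 1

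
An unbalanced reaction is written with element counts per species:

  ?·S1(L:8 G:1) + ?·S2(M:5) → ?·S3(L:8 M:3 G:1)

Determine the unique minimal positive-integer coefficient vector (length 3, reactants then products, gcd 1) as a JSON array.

L: 5·8+3·0 = 40 | 5·8 = 40
M: 5·0+3·5 = 15 | 5·3 = 15
G: 5·1+3·0 = 5 | 5·1 = 5
gcd(5,3,5) = 1

Coefficients: [5, 3, 5]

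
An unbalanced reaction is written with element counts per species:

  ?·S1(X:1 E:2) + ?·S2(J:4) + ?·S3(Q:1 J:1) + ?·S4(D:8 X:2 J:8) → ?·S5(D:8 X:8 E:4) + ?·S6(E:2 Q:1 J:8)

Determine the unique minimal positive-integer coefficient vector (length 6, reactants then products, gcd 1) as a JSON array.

D: 6·0+5·0+4·0+1·8 = 8 | 1·8+4·0 = 8
X: 6·1+5·0+4·0+1·2 = 8 | 1·8+4·0 = 8
E: 6·2+5·0+4·0+1·0 = 12 | 1·4+4·2 = 12
Q: 6·0+5·0+4·1+1·0 = 4 | 1·0+4·1 = 4
J: 6·0+5·4+4·1+1·8 = 32 | 1·0+4·8 = 32
gcd(6,5,4,1,1,4) = 1

Coefficients: [6, 5, 4, 1, 1, 4]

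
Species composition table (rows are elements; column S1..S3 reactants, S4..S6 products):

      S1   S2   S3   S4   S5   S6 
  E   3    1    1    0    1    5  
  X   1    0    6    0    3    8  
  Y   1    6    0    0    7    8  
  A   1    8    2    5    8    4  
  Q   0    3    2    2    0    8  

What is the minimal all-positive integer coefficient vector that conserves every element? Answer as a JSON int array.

E: 1·3+6·1+4·1 = 13 | 5·0+3·1+2·5 = 13
X: 1·1+6·0+4·6 = 25 | 5·0+3·3+2·8 = 25
Y: 1·1+6·6+4·0 = 37 | 5·0+3·7+2·8 = 37
A: 1·1+6·8+4·2 = 57 | 5·5+3·8+2·4 = 57
Q: 1·0+6·3+4·2 = 26 | 5·2+3·0+2·8 = 26
gcd(1,6,4,5,3,2) = 1

Coefficients: [1, 6, 4, 5, 3, 2]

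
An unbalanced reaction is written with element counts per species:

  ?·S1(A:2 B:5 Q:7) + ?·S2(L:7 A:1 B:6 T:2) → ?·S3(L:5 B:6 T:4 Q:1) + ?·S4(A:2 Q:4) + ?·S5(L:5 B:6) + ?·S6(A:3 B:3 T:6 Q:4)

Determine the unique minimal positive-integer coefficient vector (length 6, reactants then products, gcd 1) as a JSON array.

Coefficients: [3, 5, 1, 4, 6, 1]

L: 3·0+5·7 = 35 | 1·5+4·0+6·5+1·0 = 35
A: 3·2+5·1 = 11 | 1·0+4·2+6·0+1·3 = 11
B: 3·5+5·6 = 45 | 1·6+4·0+6·6+1·3 = 45
T: 3·0+5·2 = 10 | 1·4+4·0+6·0+1·6 = 10
Q: 3·7+5·0 = 21 | 1·1+4·4+6·0+1·4 = 21
gcd(3,5,1,4,6,1) = 1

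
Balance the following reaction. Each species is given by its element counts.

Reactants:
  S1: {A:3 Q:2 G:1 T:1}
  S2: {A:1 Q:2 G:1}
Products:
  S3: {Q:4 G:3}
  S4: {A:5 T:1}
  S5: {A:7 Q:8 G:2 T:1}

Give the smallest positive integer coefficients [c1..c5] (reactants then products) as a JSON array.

Coefficients: [2, 6, 2, 1, 1]

A: 2·3+6·1 = 12 | 2·0+1·5+1·7 = 12
Q: 2·2+6·2 = 16 | 2·4+1·0+1·8 = 16
G: 2·1+6·1 = 8 | 2·3+1·0+1·2 = 8
T: 2·1+6·0 = 2 | 2·0+1·1+1·1 = 2
gcd(2,6,2,1,1) = 1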